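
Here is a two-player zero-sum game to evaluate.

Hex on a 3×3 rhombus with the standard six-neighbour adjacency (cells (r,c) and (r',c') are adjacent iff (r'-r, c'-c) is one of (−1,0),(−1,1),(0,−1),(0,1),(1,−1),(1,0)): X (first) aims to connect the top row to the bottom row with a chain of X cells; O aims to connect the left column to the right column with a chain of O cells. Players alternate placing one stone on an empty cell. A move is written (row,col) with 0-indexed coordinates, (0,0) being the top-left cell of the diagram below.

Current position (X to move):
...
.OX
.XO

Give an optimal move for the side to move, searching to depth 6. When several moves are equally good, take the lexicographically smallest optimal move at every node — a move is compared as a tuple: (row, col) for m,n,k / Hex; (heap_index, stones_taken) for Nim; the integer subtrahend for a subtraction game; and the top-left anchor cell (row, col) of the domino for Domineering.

X's best at [.../.OX/.XO]: (0,2)

p1 X@[.../.OX/.XO]: (0,0)[X../.OX/.XO]-1 (0,1)[.X./.OX/.XO]-1 (0,2)[..X/.OX/.XO]+1* (1,0)[.../XOX/.XO]+1 (2,0)[.../.OX/XXO]+1
p2 O@[..X/.OX/.XO] terminal -1; root [.../.OX/.XO] d6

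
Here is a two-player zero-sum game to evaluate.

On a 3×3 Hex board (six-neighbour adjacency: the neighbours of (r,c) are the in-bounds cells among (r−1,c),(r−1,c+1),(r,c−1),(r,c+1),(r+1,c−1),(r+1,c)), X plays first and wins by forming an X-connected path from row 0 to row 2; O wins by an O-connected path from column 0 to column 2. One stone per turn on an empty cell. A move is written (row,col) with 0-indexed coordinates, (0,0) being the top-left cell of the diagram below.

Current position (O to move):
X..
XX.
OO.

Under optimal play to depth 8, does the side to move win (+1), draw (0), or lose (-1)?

p1 O@[X../XX./OO.]: (0,1)[XO./XX./OO.]+1* (0,2)[X.O/XX./OO.]+1 (1,2)[X../XXO/OO.]+1 (2,2)[X../XX./OOO]+1
p2 X@[XO./XX./OO.]: (0,2)[XOX/XX./OO.]-1* (1,2)[XO./XXX/OO.]-1 (2,2)[XO./XX./OOX]-1
p3 O@[XOX/XX./OO.]: (1,2)[XOX/XXO/OO.]+1* (2,2)[XOX/XX./OOO]+1
p4 X@[XOX/XXO/OO.] terminal -1; root [X../XX./OO.] d8

value(X../XX./OO., O) = +1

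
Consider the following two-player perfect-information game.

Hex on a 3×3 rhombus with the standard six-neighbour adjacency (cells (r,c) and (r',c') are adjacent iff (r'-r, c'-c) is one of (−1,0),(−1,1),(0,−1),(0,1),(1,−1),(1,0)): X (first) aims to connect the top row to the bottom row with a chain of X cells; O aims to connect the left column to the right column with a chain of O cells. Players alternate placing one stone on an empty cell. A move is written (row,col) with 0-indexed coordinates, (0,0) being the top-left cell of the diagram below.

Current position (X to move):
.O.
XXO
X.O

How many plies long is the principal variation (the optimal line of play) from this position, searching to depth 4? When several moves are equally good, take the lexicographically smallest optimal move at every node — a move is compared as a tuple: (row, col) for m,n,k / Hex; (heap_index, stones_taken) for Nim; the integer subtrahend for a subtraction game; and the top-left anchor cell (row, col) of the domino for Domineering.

ply 1, X at .O./XXO/X.O | (0,0)=+1→XO./XXO/X.O*; (0,2)=+1→.OX/XXO/X.O; (2,1)=+1→.O./XXO/XXO
ply 2: XO./XXO/X.O is terminal -1 (O); from .O./XXO/X.O depth 4

PV length from [.O./XXO/X.O]: 1 ply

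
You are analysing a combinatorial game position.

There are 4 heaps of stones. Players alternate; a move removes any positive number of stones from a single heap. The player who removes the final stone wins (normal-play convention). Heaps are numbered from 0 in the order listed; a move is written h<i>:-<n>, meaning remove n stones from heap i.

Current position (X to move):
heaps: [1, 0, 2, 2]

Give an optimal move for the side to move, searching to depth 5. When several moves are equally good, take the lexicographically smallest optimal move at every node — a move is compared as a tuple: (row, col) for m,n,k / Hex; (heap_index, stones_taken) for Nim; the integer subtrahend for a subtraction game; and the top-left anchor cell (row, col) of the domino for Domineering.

p1 X@[(1,0,2,2)]: h0:-1[(0,0,2,2)]+1* h2:-1[(1,0,1,2)]-1 h2:-2[(1,0,0,2)]-1 h3:-1[(1,0,2,1)]-1 h3:-2[(1,0,2,0)]-1
p2 O@[(0,0,2,2)]: h2:-1[(0,0,1,2)]-1* h2:-2[(0,0,0,2)]-1 h3:-1[(0,0,2,1)]-1 h3:-2[(0,0,2,0)]-1
p3 X@[(0,0,1,2)]: h2:-1[(0,0,0,2)]-1 h3:-1[(0,0,1,1)]+1* h3:-2[(0,0,1,0)]-1
p4 O@[(0,0,1,1)]: h2:-1[(0,0,0,1)]-1* h3:-1[(0,0,1,0)]-1
p5 X@[(0,0,0,1)]: h3:-1[(0,0,0,0)]+1*
p6 O@[(0,0,0,0)] terminal -1; root [(1,0,2,2)] d5

X's best at [(1,0,2,2)]: h0:-1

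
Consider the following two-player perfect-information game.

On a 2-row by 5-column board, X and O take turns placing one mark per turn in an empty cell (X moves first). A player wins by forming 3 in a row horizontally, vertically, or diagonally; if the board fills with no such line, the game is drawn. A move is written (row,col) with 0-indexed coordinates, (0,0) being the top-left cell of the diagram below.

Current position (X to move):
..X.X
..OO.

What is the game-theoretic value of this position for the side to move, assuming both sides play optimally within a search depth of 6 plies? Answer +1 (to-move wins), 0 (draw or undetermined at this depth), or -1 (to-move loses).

[..X.X/..OO.] X move#1: (0,0):-1/X.X.X/..OO., (0,1):-1/.XX.X/..OO., (0,3):+1/..XXX/..OO.*, (1,0):-1/..X.X/X.OO., (1,1):-1/..X.X/.XOO., (1,4):-1/..X.X/..OOX
[..XXX/..OO.] end (terminal -1, O#2); searched ..X.X/..OO. to 6

value(..X.X/..OO., X) = +1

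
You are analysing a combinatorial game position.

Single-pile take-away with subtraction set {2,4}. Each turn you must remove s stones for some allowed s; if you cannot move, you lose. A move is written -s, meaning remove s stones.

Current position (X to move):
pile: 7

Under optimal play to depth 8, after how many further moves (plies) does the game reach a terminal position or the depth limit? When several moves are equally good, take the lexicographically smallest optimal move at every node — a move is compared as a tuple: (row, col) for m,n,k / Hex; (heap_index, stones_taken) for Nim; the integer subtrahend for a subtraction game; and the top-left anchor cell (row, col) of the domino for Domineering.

p1 X@[7]: -2[5]-1* -4[3]-1
p2 O@[5]: -2[3]-1 -4[1]+1*
p3 X@[1] terminal -1; root [7] d8

PV length from [7]: 2 plies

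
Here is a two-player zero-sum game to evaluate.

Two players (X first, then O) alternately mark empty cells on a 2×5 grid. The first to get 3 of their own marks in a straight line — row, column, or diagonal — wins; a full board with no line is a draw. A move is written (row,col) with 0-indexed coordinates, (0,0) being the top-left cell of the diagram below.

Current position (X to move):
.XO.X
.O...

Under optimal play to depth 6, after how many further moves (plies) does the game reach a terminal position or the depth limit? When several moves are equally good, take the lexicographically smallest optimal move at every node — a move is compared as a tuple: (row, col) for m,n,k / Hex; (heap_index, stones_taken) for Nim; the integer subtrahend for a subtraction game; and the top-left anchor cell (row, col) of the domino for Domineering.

ply 1, X at .XO.X/.O... | (0,0)=-1→XXO.X/.O...; (0,3)=-1→.XOXX/.O...; (1,0)=+0→.XO.X/XO...*; (1,2)=+0→.XO.X/.OX..; (1,3)=+0→.XO.X/.O.X.; (1,4)=-1→.XO.X/.O..X
ply 2, O at .XO.X/XO... | (0,0)=+0→OXO.X/XO...*; (0,3)=+0→.XOOX/XO...; (1,2)=+0→.XO.X/XOO..; (1,3)=+0→.XO.X/XO.O.; (1,4)=+0→.XO.X/XO..O
ply 3, X at OXO.X/XO... | (0,3)=+0→OXOXX/XO...*; (1,2)=+0→OXO.X/XOX..; (1,3)=+0→OXO.X/XO.X.; (1,4)=+0→OXO.X/XO..X
ply 4, O at OXOXX/XO... | (1,2)=+0→OXOXX/XOO..*; (1,3)=+0→OXOXX/XO.O.; (1,4)=+0→OXOXX/XO..O
ply 5, X at OXOXX/XOO.. | (1,3)=+0→OXOXX/XOOX.*; (1,4)=-1→OXOXX/XOO.X
ply 6, O at OXOXX/XOOX. | (1,4)=+0→OXOXX/XOOXO*
ply 7: OXOXX/XOOXO is terminal +0 (X); from .XO.X/.O... depth 6

PV length from [.XO.X/.O...]: 6 plies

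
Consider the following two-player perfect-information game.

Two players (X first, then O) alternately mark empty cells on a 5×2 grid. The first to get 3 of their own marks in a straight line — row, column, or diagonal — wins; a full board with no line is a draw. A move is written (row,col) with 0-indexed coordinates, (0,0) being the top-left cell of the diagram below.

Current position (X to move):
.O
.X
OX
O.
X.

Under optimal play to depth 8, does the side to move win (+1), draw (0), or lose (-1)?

p1 X@[.O/.X/OX/O./X.]: (0,0)[XO/.X/OX/O./X.]-1 (1,0)[.O/XX/OX/O./X.]+0 (3,1)[.O/.X/OX/OX/X.]+1* (4,1)[.O/.X/OX/O./XX]-1
p2 O@[.O/.X/OX/OX/X.] terminal -1; root [.O/.X/OX/O./X.] d8

value(.O/.X/OX/O./X., X) = +1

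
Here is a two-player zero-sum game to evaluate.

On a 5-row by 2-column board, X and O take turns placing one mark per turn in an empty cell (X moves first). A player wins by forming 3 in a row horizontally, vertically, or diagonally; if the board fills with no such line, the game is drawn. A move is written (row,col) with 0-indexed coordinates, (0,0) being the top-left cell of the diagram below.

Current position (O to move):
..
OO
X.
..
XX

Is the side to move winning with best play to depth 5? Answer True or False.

O winning at [../OO/X./../XX]: False

[../OO/X./../XX] O move#1: (0,0):-1/O./OO/X./../XX, (0,1):-1/.O/OO/X./../XX, (2,1):-1/../OO/XO/../XX, (3,0):+0/../OO/X./O./XX*, (3,1):-1/../OO/X./.O/XX
[../OO/X./O./XX] X move#2: (0,0):-1/X./OO/X./O./XX, (0,1):+0/.X/OO/X./O./XX*, (2,1):+0/../OO/XX/O./XX, (3,1):+0/../OO/X./OX/XX
[.X/OO/X./O./XX] O move#3: (0,0):+0/OX/OO/X./O./XX*, (2,1):+0/.X/OO/XO/O./XX, (3,1):+0/.X/OO/X./OO/XX
[OX/OO/X./O./XX] X move#4: (2,1):+0/OX/OO/XX/O./XX*, (3,1):+0/OX/OO/X./OX/XX
[OX/OO/XX/O./XX] O move#5: (3,1):+0/OX/OO/XX/OO/XX*
[OX/OO/XX/OO/XX] end (terminal +0, X#6); searched ../OO/X./../XX to 5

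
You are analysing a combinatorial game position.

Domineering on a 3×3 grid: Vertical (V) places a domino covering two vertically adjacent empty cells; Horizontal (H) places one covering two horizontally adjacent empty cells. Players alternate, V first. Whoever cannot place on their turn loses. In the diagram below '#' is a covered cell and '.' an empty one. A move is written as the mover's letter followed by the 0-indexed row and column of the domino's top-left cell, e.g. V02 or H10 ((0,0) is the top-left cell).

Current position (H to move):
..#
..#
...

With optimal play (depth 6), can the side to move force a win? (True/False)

p1 H@[..#/..#/...]: H00[###/..#/...]-1 H10[..#/###/...]+1* H20[..#/..#/##.]-1 H21[..#/..#/.##]-1
p2 V@[..#/###/...] terminal -1; root [..#/..#/...] d6

H winning at [..#/..#/...]: True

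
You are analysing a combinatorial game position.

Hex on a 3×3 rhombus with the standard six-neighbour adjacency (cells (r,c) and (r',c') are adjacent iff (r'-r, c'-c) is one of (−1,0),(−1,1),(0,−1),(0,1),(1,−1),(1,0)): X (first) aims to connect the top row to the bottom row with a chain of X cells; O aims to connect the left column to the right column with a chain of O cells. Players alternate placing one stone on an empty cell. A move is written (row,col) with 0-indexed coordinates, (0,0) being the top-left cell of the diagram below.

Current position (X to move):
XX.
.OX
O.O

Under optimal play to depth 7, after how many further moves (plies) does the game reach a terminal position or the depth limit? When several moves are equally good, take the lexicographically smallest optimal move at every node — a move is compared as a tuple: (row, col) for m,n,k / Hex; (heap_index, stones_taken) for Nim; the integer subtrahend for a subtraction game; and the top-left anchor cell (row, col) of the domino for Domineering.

PV length from [XX./.OX/O.O]: 2 plies

p1 X@[XX./.OX/O.O]: (0,2)[XXX/.OX/O.O]-1* (1,0)[XX./XOX/O.O]-1 (2,1)[XX./.OX/OXO]-1
p2 O@[XXX/.OX/O.O]: (1,0)[XXX/OOX/O.O]-1 (2,1)[XXX/.OX/OOO]+1*
p3 X@[XXX/.OX/OOO] terminal -1; root [XX./.OX/O.O] d7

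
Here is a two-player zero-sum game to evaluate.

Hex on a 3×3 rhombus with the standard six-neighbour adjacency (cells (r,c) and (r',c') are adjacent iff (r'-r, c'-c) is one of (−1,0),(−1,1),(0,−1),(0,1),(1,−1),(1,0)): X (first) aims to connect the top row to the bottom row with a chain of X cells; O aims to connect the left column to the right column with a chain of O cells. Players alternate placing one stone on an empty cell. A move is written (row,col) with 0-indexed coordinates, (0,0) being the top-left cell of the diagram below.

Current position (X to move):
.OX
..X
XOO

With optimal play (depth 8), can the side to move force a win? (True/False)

[.OX/..X/XOO] X move#1: (0,0):+1/XOX/..X/XOO*, (1,0):+1/.OX/X.X/XOO, (1,1):+1/.OX/.XX/XOO
[XOX/..X/XOO] O move#2: (1,0):-1/XOX/O.X/XOO*, (1,1):-1/XOX/.OX/XOO
[XOX/O.X/XOO] X move#3: (1,1):+1/XOX/OXX/XOO*
[XOX/OXX/XOO] end (terminal -1, O#4); searched .OX/..X/XOO to 8

X winning at [.OX/..X/XOO]: True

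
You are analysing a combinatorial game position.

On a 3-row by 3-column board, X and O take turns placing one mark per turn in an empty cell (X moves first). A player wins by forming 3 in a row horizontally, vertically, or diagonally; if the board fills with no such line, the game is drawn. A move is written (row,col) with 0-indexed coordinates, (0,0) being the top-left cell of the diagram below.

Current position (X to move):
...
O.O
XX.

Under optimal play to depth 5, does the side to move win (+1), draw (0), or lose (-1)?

p1 X@[.../O.O/XX.]: (0,0)[X../O.O/XX.]-1 (0,1)[.X./O.O/XX.]-1 (0,2)[..X/O.O/XX.]-1 (1,1)[.../OXO/XX.]+1* (2,2)[.../O.O/XXX]+1
p2 O@[.../OXO/XX.]: (0,0)[O../OXO/XX.]-1* (0,1)[.O./OXO/XX.]-1 (0,2)[..O/OXO/XX.]-1 (2,2)[.../OXO/XXO]-1
p3 X@[O../OXO/XX.]: (0,1)[OX./OXO/XX.]+1* (0,2)[O.X/OXO/XX.]+1 (2,2)[O../OXO/XXX]+1
p4 O@[OX./OXO/XX.] terminal -1; root [.../O.O/XX.] d5

value(.../O.O/XX., X) = +1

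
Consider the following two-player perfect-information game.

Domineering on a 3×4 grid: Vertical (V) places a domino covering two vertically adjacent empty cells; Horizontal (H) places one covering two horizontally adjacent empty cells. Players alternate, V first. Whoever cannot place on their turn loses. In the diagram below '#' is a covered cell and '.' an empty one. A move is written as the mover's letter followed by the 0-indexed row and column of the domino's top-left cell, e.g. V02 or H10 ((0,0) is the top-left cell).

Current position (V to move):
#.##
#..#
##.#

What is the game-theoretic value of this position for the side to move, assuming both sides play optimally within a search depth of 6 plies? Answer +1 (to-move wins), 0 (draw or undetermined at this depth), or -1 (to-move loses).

value(#.##/#..#/##.#, V) = +1

[#.##/#..#/##.#] V move#1: V01:+1/####/##.#/##.#*, V12:+1/#.##/#.##/####
[####/##.#/##.#] end (terminal -1, H#2); searched #.##/#..#/##.# to 6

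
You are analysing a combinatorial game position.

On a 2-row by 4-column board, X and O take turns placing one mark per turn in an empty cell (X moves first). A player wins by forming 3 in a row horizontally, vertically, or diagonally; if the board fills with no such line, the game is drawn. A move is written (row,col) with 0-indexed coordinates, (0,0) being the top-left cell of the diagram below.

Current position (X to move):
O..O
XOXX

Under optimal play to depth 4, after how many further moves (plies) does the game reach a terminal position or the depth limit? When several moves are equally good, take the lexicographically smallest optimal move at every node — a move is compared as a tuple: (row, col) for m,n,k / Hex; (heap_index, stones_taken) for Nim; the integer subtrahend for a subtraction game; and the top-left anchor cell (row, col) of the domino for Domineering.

PV length from [O..O/XOXX]: 2 plies

ply 1, X at O..O/XOXX | (0,1)=+0→OX.O/XOXX*; (0,2)=+0→O.XO/XOXX
ply 2, O at OX.O/XOXX | (0,2)=+0→OXOO/XOXX*
ply 3: OXOO/XOXX is terminal +0 (X); from O..O/XOXX depth 4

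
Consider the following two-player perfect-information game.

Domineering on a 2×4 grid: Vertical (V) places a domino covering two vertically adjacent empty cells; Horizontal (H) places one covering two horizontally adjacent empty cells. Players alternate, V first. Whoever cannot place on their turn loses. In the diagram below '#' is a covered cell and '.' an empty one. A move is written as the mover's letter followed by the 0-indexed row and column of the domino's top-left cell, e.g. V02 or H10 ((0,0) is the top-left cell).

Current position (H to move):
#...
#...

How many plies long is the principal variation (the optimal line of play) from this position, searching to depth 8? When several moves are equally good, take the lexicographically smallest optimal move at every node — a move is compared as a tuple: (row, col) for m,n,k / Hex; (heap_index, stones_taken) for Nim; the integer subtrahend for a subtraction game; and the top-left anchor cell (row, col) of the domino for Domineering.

ply 1, H at #.../#... | H01=+1→###./#...*; H02=+1→#.##/#...; H11=+1→#.../###.; H12=+1→#.../#.##
ply 2, V at ###./#... | V03=-1→####/#..#*
ply 3, H at ####/#..# | H11=+1→####/####*
ply 4: ####/#### is terminal -1 (V); from #.../#... depth 8

PV length from [#.../#...]: 3 plies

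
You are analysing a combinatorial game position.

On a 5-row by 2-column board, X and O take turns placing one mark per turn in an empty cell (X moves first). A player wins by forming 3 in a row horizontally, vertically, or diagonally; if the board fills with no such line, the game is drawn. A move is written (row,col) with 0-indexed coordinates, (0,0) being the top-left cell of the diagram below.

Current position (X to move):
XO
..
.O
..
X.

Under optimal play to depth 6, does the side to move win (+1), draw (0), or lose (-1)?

[XO/../.O/../X.] X move#1: (1,0):-1/XO/X./.O/../X., (1,1):+0/XO/.X/.O/../X.*, (2,0):-1/XO/../XO/../X., (3,0):-1/XO/../.O/X./X., (3,1):-1/XO/../.O/.X/X., (4,1):-1/XO/../.O/../XX
[XO/.X/.O/../X.] O move#2: (1,0):+0/XO/OX/.O/../X.*, (2,0):+0/XO/.X/OO/../X., (3,0):+0/XO/.X/.O/O./X., (3,1):+0/XO/.X/.O/.O/X., (4,1):+0/XO/.X/.O/../XO
[XO/OX/.O/../X.] X move#3: (2,0):+0/XO/OX/XO/../X.*, (3,0):+0/XO/OX/.O/X./X., (3,1):+0/XO/OX/.O/.X/X., (4,1):+0/XO/OX/.O/../XX
[XO/OX/XO/../X.] O move#4: (3,0):+0/XO/OX/XO/O./X.*, (3,1):-1/XO/OX/XO/.O/X., (4,1):-1/XO/OX/XO/../XO
[XO/OX/XO/O./X.] X move#5: (3,1):+0/XO/OX/XO/OX/X.*, (4,1):+0/XO/OX/XO/O./XX
[XO/OX/XO/OX/X.] O move#6: (4,1):+0/XO/OX/XO/OX/XO*
[XO/OX/XO/OX/XO] end (terminal +0, X#7); searched XO/../.O/../X. to 6

value(XO/../.O/../X., X) = 0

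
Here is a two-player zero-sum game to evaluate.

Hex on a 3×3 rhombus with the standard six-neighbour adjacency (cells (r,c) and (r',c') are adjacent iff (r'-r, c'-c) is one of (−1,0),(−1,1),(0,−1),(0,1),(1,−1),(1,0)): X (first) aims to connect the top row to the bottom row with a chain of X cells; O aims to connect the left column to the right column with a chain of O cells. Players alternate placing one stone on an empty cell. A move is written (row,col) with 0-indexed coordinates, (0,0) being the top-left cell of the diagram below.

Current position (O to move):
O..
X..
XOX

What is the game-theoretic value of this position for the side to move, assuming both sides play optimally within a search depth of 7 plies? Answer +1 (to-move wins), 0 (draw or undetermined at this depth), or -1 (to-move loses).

ply 1, O at O../X../XOX | (0,1)=-1→OO./X../XOX*; (0,2)=-1→O.O/X../XOX; (1,1)=-1→O../XO./XOX; (1,2)=-1→O../X.O/XOX
ply 2, X at OO./X../XOX | (0,2)=+1→OOX/X../XOX*; (1,1)=-1→OO./XX./XOX; (1,2)=-1→OO./X.X/XOX
ply 3, O at OOX/X../XOX | (1,1)=-1→OOX/XO./XOX*; (1,2)=-1→OOX/X.O/XOX
ply 4, X at OOX/XO./XOX | (1,2)=+1→OOX/XOX/XOX*
ply 5: OOX/XOX/XOX is terminal -1 (O); from O../X../XOX depth 7

value(O../X../XOX, O) = -1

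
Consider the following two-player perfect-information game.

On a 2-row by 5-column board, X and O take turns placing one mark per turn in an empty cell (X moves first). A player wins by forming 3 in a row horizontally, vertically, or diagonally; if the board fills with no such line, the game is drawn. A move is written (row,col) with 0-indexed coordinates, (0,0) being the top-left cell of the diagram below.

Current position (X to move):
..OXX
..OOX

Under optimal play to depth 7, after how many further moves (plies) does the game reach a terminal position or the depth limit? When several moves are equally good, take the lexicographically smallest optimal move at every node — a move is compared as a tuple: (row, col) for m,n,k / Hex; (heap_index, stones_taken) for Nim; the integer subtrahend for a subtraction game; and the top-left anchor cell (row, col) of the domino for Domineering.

PV length from [..OXX/..OOX]: 4 plies

[..OXX/..OOX] X move#1: (0,0):-1/X.OXX/..OOX, (0,1):-1/.XOXX/..OOX, (1,0):-1/..OXX/X.OOX, (1,1):+0/..OXX/.XOOX*
[..OXX/.XOOX] O move#2: (0,0):+0/O.OXX/.XOOX*, (0,1):+0/.OOXX/.XOOX, (1,0):+0/..OXX/OXOOX
[O.OXX/.XOOX] X move#3: (0,1):+0/OXOXX/.XOOX*, (1,0):-1/O.OXX/XXOOX
[OXOXX/.XOOX] O move#4: (1,0):+0/OXOXX/OXOOX*
[OXOXX/OXOOX] end (terminal +0, X#5); searched ..OXX/..OOX to 7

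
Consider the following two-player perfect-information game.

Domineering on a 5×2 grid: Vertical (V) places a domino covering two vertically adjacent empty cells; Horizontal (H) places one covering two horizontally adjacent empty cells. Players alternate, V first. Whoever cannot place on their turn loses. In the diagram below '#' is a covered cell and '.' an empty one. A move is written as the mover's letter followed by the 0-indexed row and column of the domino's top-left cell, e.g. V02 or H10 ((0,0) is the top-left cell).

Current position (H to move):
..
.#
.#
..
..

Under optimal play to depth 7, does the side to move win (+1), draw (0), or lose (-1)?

value(../.#/.#/../.., H) = +1

[../.#/.#/../..] H move#1: H00:-1/##/.#/.#/../.., H30:+1/../.#/.#/##/..*, H40:+1/../.#/.#/../##
[../.#/.#/##/..] V move#2: V00:-1/#./##/.#/##/..*, V10:-1/../##/##/##/..
[#./##/.#/##/..] H move#3: H40:+1/#./##/.#/##/##*
[#./##/.#/##/##] end (terminal -1, V#4); searched ../.#/.#/../.. to 7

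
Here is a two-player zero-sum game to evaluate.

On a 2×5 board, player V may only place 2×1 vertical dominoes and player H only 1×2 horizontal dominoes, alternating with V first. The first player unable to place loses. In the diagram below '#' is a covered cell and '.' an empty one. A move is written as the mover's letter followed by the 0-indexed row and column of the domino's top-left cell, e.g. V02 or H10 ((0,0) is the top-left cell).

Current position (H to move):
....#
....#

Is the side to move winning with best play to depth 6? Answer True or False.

[....#/....#] H move#1: H00:-1/##..#/....#, H01:+1/.##.#/....#*, H02:-1/..###/....#, H10:-1/....#/##..#, H11:+1/....#/.##.#, H12:-1/....#/..###
[.##.#/....#] V move#2: V00:-1/###.#/#...#*, V03:-1/.####/...##
[###.#/#...#] H move#3: H11:-1/###.#/###.#, H12:+1/###.#/#.###*
[###.#/#.###] end (terminal -1, V#4); searched ....#/....# to 6

H winning at [....#/....#]: True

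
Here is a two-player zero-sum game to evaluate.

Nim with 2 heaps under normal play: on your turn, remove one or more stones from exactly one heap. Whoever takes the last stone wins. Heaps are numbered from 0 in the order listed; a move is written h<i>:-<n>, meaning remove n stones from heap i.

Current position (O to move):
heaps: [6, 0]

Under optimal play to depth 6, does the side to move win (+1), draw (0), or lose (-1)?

[(6,0)] O move#1: h0:-1:-1/(5,0), h0:-2:-1/(4,0), h0:-3:-1/(3,0), h0:-4:-1/(2,0), h0:-5:-1/(1,0), h0:-6:+1/(0,0)*
[(0,0)] end (terminal -1, X#2); searched (6,0) to 6

value((6,0), O) = +1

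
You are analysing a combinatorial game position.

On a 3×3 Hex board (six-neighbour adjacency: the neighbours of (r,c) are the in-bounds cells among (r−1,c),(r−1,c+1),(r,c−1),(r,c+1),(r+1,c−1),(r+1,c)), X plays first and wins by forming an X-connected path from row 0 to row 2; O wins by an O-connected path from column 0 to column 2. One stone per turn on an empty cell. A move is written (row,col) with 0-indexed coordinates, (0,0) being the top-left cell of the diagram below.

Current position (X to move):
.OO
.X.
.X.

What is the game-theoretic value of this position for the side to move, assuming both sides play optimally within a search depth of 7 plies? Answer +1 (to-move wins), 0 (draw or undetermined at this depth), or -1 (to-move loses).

p1 X@[.OO/.X./.X.]: (0,0)[XOO/.X./.X.]-1* (1,0)[.OO/XX./.X.]-1 (1,2)[.OO/.XX/.X.]-1 (2,0)[.OO/.X./XX.]-1 (2,2)[.OO/.X./.XX]-1
p2 O@[XOO/.X./.X.]: (1,0)[XOO/OX./.X.]+1* (1,2)[XOO/.XO/.X.]-1 (2,0)[XOO/.X./OX.]-1 (2,2)[XOO/.X./.XO]-1
p3 X@[XOO/OX./.X.] terminal -1; root [.OO/.X./.X.] d7

value(.OO/.X./.X., X) = -1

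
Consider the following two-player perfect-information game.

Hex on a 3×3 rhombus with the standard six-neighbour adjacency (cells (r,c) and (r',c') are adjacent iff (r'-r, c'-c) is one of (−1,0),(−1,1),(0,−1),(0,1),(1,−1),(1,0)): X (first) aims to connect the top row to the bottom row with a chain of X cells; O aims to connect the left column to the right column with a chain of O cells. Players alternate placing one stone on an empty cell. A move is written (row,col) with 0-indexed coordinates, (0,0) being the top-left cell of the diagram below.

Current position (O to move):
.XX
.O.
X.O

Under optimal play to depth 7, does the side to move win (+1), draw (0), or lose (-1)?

value(.XX/.O./X.O, O) = +1

[.XX/.O./X.O] O move#1: (0,0):-1/OXX/.O./X.O, (1,0):+1/.XX/OO./X.O*, (1,2):-1/.XX/.OO/X.O, (2,1):-1/.XX/.O./XOO
[.XX/OO./X.O] X move#2: (0,0):-1/XXX/OO./X.O*, (1,2):-1/.XX/OOX/X.O, (2,1):-1/.XX/OO./XXO
[XXX/OO./X.O] O move#3: (1,2):+1/XXX/OOO/X.O*, (2,1):+1/XXX/OO./XOO
[XXX/OOO/X.O] end (terminal -1, X#4); searched .XX/.O./X.O to 7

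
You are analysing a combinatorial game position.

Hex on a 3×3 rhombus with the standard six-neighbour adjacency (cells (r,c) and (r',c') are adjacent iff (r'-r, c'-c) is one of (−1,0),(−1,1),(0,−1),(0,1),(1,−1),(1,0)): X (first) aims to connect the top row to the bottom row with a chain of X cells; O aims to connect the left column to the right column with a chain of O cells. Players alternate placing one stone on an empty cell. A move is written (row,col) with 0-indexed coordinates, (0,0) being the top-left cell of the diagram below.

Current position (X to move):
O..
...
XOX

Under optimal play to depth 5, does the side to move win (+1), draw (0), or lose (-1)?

value(O../.../XOX, X) = +1

[O../.../XOX] X move#1: (0,1):+1/OX./.../XOX*, (0,2):+1/O.X/.../XOX, (1,0):+1/O../X../XOX, (1,1):+1/O../.X./XOX, (1,2):+1/O../..X/XOX
[OX./.../XOX] O move#2: (0,2):-1/OXO/.../XOX*, (1,0):-1/OX./O../XOX, (1,1):-1/OX./.O./XOX, (1,2):-1/OX./..O/XOX
[OXO/.../XOX] X move#3: (1,0):+1/OXO/X../XOX*, (1,1):+1/OXO/.X./XOX, (1,2):+1/OXO/..X/XOX
[OXO/X../XOX] end (terminal -1, O#4); searched O../.../XOX to 5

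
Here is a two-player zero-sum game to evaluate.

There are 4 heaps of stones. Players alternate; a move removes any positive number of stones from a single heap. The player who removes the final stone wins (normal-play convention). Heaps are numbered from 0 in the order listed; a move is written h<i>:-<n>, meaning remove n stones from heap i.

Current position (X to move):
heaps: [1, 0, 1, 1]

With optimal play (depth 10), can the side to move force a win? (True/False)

p1 X@[(1,0,1,1)]: h0:-1[(0,0,1,1)]+1* h2:-1[(1,0,0,1)]+1 h3:-1[(1,0,1,0)]+1
p2 O@[(0,0,1,1)]: h2:-1[(0,0,0,1)]-1* h3:-1[(0,0,1,0)]-1
p3 X@[(0,0,0,1)]: h3:-1[(0,0,0,0)]+1*
p4 O@[(0,0,0,0)] terminal -1; root [(1,0,1,1)] d10

X winning at [(1,0,1,1)]: True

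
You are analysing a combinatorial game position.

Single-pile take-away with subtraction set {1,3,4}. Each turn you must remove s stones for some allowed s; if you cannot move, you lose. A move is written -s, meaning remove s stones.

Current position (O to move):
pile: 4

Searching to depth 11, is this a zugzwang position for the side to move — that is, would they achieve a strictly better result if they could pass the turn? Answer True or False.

ply 1, O at 4 | -1=-1→3; -3=-1→1; -4=+1→0*
ply 2: 0 is terminal -1 (X); from 4 depth 11
if O skipped the turn, X would face:
~ ply 1, X at 4 | -1=-1→3; -3=-1→1; -4=+1→0*
~ ply 2: 0 is terminal -1 (O); from 4 depth 11
compare (O): move=+1 vs pass=-1

zugzwang(4, O) = False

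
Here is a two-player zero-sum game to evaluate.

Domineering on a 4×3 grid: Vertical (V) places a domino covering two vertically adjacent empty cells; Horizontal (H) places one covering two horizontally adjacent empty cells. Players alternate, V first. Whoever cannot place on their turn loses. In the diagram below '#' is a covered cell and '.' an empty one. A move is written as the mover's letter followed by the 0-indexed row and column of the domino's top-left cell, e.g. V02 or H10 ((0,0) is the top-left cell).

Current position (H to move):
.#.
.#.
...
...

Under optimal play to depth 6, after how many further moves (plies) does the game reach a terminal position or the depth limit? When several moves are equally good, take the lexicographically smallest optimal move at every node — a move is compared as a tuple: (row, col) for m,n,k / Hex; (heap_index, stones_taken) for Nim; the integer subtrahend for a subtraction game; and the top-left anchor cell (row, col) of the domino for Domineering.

PV length from [.#./.#./.../...]: 4 plies

ply 1, H at .#./.#./.../... | H20=-1→.#./.#./##./...*; H21=-1→.#./.#./.##/...; H30=-1→.#./.#./.../##.; H31=-1→.#./.#./.../.##
ply 2, V at .#./.#./##./... | V00=+1→##./##./##./...*; V02=+1→.##/.##/##./...; V12=+1→.#./.##/###/...; V22=+1→.#./.#./###/..#
ply 3, H at ##./##./##./... | H30=-1→##./##./##./##.*; H31=-1→##./##./##./.##
ply 4, V at ##./##./##./##. | V02=+1→###/###/##./##.*; V12=+1→##./###/###/##.; V22=+1→##./##./###/###
ply 5: ###/###/##./##. is terminal -1 (H); from .#./.#./.../... depth 6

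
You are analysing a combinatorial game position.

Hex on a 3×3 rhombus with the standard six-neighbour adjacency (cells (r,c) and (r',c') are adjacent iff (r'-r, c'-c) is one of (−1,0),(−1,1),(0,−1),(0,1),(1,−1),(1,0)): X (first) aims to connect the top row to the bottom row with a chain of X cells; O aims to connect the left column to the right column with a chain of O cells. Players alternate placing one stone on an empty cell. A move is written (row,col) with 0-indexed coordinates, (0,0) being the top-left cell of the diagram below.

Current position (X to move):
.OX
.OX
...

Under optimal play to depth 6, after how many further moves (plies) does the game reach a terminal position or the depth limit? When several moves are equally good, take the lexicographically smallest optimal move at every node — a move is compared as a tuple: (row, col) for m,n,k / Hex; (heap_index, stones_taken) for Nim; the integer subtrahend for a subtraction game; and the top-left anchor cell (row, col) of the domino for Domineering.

[.OX/.OX/...] X move#1: (0,0):+1/XOX/.OX/...*, (1,0):+1/.OX/XOX/..., (2,0):+1/.OX/.OX/X.., (2,1):+1/.OX/.OX/.X., (2,2):+1/.OX/.OX/..X
[XOX/.OX/...] O move#2: (1,0):-1/XOX/OOX/...*, (2,0):-1/XOX/.OX/O.., (2,1):-1/XOX/.OX/.O., (2,2):-1/XOX/.OX/..O
[XOX/OOX/...] X move#3: (2,0):+1/XOX/OOX/X..*, (2,1):+1/XOX/OOX/.X., (2,2):+1/XOX/OOX/..X
[XOX/OOX/X..] O move#4: (2,1):-1/XOX/OOX/XO.*, (2,2):-1/XOX/OOX/X.O
[XOX/OOX/XO.] X move#5: (2,2):+1/XOX/OOX/XOX*
[XOX/OOX/XOX] end (terminal -1, O#6); searched .OX/.OX/... to 6

PV length from [.OX/.OX/...]: 5 plies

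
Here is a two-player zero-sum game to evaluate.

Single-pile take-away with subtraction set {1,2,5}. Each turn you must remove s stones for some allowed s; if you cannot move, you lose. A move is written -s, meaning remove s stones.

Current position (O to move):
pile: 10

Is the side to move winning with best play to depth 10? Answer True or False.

O winning at [10]: True

p1 O@[10]: -1[9]+1* -2[8]-1 -5[5]-1
p2 X@[9]: -1[8]-1* -2[7]-1 -5[4]-1
p3 O@[8]: -1[7]-1 -2[6]+1* -5[3]+1
p4 X@[6]: -1[5]-1* -2[4]-1 -5[1]-1
p5 O@[5]: -1[4]-1 -2[3]+1* -5[0]+1
p6 X@[3]: -1[2]-1* -2[1]-1
p7 O@[2]: -1[1]-1 -2[0]+1*
p8 X@[0] terminal -1; root [10] d10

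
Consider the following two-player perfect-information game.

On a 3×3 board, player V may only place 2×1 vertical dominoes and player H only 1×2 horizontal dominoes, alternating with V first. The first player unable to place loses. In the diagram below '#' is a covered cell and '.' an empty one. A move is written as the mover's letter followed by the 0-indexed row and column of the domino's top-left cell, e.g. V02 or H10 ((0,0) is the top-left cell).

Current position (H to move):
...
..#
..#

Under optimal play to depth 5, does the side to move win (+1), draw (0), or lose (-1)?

value(.../..#/..#, H) = +1

p1 H@[.../..#/..#]: H00[##./..#/..#]-1 H01[.##/..#/..#]-1 H10[.../###/..#]+1* H20[.../..#/###]-1
p2 V@[.../###/..#] terminal -1; root [.../..#/..#] d5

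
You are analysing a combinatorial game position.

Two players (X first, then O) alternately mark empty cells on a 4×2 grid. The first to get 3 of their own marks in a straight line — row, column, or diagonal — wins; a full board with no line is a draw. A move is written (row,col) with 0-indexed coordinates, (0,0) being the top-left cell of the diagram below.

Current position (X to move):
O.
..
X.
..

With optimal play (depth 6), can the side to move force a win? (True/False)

X winning at [O./../X./..]: False

p1 X@[O./../X./..]: (0,1)[OX/../X./..]+0* (1,0)[O./X./X./..]+0 (1,1)[O./.X/X./..]+0 (2,1)[O./../XX/..]+0 (3,0)[O./../X./X.]+0 (3,1)[O./../X./.X]+0
p2 O@[OX/../X./..]: (1,0)[OX/O./X./..]+0* (1,1)[OX/.O/X./..]+0 (2,1)[OX/../XO/..]+0 (3,0)[OX/../X./O.]+0 (3,1)[OX/../X./.O]+0
p3 X@[OX/O./X./..]: (1,1)[OX/OX/X./..]+0* (2,1)[OX/O./XX/..]+0 (3,0)[OX/O./X./X.]+0 (3,1)[OX/O./X./.X]+0
p4 O@[OX/OX/X./..]: (2,1)[OX/OX/XO/..]+0* (3,0)[OX/OX/X./O.]-1 (3,1)[OX/OX/X./.O]-1
p5 X@[OX/OX/XO/..]: (3,0)[OX/OX/XO/X.]+0* (3,1)[OX/OX/XO/.X]+0
p6 O@[OX/OX/XO/X.]: (3,1)[OX/OX/XO/XO]+0*
p7 X@[OX/OX/XO/XO] terminal +0; root [O./../X./..] d6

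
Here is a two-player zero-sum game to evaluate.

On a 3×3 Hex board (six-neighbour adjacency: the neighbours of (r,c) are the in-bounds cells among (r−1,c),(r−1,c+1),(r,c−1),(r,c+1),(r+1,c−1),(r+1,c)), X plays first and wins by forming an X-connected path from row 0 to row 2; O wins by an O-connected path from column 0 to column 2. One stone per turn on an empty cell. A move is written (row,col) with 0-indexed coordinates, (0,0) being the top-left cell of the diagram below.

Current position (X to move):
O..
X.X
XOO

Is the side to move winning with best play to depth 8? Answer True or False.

X winning at [O../X.X/XOO]: True

[O../X.X/XOO] X move#1: (0,1):+1/OX./X.X/XOO*, (0,2):+1/O.X/X.X/XOO, (1,1):+1/O../XXX/XOO
[OX./X.X/XOO] end (terminal -1, O#2); searched O../X.X/XOO to 8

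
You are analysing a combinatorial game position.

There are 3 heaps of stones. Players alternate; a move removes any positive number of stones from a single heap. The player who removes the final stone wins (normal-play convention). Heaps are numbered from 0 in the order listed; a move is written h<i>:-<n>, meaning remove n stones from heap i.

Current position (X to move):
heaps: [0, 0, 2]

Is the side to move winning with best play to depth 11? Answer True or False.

ply 1, X at (0,0,2) | h2:-1=-1→(0,0,1); h2:-2=+1→(0,0,0)*
ply 2: (0,0,0) is terminal -1 (O); from (0,0,2) depth 11

X winning at [(0,0,2)]: True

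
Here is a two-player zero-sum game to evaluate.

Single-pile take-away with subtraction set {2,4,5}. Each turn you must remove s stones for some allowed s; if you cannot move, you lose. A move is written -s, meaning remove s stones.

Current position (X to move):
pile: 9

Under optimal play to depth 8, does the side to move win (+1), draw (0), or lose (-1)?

value(9, X) = +1

[9] X move#1: -2:+1/7*, -4:-1/5, -5:-1/4
[7] O move#2: -2:-1/5*, -4:-1/3, -5:-1/2
[5] X move#3: -2:-1/3, -4:+1/1*, -5:+1/0
[1] end (terminal -1, O#4); searched 9 to 8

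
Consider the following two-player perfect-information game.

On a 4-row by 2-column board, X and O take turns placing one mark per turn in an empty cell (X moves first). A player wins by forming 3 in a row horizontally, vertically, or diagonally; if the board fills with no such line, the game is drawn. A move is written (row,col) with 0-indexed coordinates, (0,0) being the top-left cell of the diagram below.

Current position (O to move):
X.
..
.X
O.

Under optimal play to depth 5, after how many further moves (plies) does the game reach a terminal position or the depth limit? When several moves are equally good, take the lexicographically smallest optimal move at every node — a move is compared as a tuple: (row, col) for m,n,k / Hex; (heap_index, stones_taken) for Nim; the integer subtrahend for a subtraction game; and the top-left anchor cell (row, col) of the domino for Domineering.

ply 1, O at X./../.X/O. | (0,1)=+0→XO/../.X/O.*; (1,0)=+0→X./O./.X/O.; (1,1)=+0→X./.O/.X/O.; (2,0)=+0→X./../OX/O.; (3,1)=+0→X./../.X/OO
ply 2, X at XO/../.X/O. | (1,0)=+0→XO/X./.X/O.*; (1,1)=+0→XO/.X/.X/O.; (2,0)=+0→XO/../XX/O.; (3,1)=+0→XO/../.X/OX
ply 3, O at XO/X./.X/O. | (1,1)=-1→XO/XO/.X/O.; (2,0)=+0→XO/X./OX/O.*; (3,1)=-1→XO/X./.X/OO
ply 4, X at XO/X./OX/O. | (1,1)=+0→XO/XX/OX/O.*; (3,1)=+0→XO/X./OX/OX
ply 5, O at XO/XX/OX/O. | (3,1)=+0→XO/XX/OX/OO*
ply 6: XO/XX/OX/OO is terminal +0 (X); from X./../.X/O. depth 5

PV length from [X./../.X/O.]: 5 plies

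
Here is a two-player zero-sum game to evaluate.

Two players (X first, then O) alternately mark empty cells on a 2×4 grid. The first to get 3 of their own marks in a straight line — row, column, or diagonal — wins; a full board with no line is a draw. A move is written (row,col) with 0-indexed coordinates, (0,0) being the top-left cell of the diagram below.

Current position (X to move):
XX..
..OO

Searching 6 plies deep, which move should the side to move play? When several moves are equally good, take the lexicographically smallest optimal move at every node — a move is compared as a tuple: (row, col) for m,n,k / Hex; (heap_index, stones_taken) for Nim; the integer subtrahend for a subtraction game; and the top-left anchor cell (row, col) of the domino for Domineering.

p1 X@[XX../..OO]: (0,2)[XXX./..OO]+1* (0,3)[XX.X/..OO]-1 (1,0)[XX../X.OO]-1 (1,1)[XX../.XOO]+0
p2 O@[XXX./..OO] terminal -1; root [XX../..OO] d6

X's best at [XX../..OO]: (0,2)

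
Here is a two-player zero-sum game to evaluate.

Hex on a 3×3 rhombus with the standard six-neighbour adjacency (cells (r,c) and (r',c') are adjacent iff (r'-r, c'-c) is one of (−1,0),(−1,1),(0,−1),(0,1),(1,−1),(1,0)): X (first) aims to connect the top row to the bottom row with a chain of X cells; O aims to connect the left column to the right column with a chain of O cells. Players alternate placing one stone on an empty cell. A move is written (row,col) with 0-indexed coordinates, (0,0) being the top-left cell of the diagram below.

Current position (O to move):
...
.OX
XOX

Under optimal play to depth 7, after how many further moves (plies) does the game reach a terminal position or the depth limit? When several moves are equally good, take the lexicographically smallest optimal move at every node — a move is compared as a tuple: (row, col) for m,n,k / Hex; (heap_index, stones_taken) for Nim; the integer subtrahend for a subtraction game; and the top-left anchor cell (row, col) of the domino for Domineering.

[.../.OX/XOX] O move#1: (0,0):-1/O../.OX/XOX*, (0,1):-1/.O./.OX/XOX, (0,2):-1/..O/.OX/XOX, (1,0):-1/.../OOX/XOX
[O../.OX/XOX] X move#2: (0,1):+1/OX./.OX/XOX*, (0,2):+1/O.X/.OX/XOX, (1,0):+1/O../XOX/XOX
[OX./.OX/XOX] O move#3: (0,2):-1/OXO/.OX/XOX*, (1,0):-1/OX./OOX/XOX
[OXO/.OX/XOX] X move#4: (1,0):+1/OXO/XOX/XOX*
[OXO/XOX/XOX] end (terminal -1, O#5); searched .../.OX/XOX to 7

PV length from [.../.OX/XOX]: 4 plies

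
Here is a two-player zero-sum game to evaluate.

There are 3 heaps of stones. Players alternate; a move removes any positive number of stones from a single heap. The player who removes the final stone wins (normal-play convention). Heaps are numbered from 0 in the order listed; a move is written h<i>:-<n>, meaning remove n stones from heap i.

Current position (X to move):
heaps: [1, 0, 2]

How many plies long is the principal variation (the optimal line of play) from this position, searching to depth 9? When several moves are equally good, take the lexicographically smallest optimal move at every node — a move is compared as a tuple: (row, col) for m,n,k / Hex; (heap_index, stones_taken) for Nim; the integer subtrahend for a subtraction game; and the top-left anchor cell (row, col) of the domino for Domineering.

PV length from [(1,0,2)]: 3 plies

p1 X@[(1,0,2)]: h0:-1[(0,0,2)]-1 h2:-1[(1,0,1)]+1* h2:-2[(1,0,0)]-1
p2 O@[(1,0,1)]: h0:-1[(0,0,1)]-1* h2:-1[(1,0,0)]-1
p3 X@[(0,0,1)]: h2:-1[(0,0,0)]+1*
p4 O@[(0,0,0)] terminal -1; root [(1,0,2)] d9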